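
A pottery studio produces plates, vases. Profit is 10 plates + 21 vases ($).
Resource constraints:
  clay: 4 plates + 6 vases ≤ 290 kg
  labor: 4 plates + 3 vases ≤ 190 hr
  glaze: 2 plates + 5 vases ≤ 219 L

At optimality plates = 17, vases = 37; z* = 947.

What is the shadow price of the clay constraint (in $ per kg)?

At the optimum: clay uses 290 of 290 (binding); labor uses 179 of 190 (slack = 11); glaze uses 219 of 219 (binding).
Since labor is not tight, its dual is 0.
The binding rows give the dual system: 4·y_clay + 2·y_glaze = 10 and 6·y_clay + 5·y_glaze = 21.
This yields shadow prices y_clay = 1, y_glaze = 3.
Shadow price of clay = 1.

1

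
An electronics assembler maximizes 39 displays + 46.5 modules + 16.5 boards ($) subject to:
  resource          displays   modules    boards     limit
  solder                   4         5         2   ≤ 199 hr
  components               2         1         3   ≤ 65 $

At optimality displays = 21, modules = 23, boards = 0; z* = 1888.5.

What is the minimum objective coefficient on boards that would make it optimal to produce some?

22.5

Both solder and components are binding at x*.
From A_Bᵀ y = c: 4·y_solder + 2·y_components = 39; 5·y_solder + 1·y_components = 46.5.
This yields shadow prices y_solder = 9, y_components = 1.5.
boards enters the basis when its profit ≥ yᵀa₃ = 9·2 + 1.5·3 = 22.5.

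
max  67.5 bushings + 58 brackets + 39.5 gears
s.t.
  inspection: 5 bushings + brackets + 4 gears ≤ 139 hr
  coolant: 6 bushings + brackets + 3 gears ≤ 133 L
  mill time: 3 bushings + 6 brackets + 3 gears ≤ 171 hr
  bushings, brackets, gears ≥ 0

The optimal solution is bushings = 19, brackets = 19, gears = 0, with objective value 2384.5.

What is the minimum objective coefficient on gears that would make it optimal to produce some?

46.5

Binding: coolant and mill time. Non-binding: inspection (25 unused).
By complementary slackness, y = 0 for the non-binding constraint.
From A_Bᵀ y = c: 6·y_coolant + 3·y_mill time = 67.5; 1·y_coolant + 6·y_mill time = 58.
This yields shadow prices y_coolant = 7, y_mill time = 8.5.
gears enters the basis when its profit ≥ yᵀa₃ = 7·3 + 8.5·3 = 46.5.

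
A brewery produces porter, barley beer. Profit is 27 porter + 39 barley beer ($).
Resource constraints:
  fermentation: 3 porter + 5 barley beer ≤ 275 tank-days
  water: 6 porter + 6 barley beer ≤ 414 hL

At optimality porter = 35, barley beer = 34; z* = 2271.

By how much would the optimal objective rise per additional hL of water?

At the optimum: fermentation uses 275 of 275 (binding); water uses 414 of 414 (binding).
The binding rows give the dual system: 3·y_fermentation + 6·y_water = 27 and 5·y_fermentation + 6·y_water = 39.
→ y_fermentation = 6 and y_water = 1.5.
Shadow price of water = 1.5.

1.5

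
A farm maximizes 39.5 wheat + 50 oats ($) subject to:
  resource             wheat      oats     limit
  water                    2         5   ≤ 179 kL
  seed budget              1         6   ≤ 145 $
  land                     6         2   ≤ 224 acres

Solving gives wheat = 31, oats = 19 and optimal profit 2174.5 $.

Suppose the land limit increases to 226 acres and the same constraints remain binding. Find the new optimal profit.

At the optimum: water uses 157 of 179 (slack = 22); seed budget uses 145 of 145 (binding); land uses 224 of 224 (binding).
Slack constraints have shadow price 0 (complementary slackness).
The binding rows give the dual system: 1·y_seed budget + 6·y_land = 39.5 and 6·y_seed budget + 2·y_land = 50.
→ y_seed budget = 6.5 and y_land = 5.5.
Δz = y_land·Δb = 5.5 × (2) = 11, so new z* = 2174.5 + 11 = 2185.5.

2185.5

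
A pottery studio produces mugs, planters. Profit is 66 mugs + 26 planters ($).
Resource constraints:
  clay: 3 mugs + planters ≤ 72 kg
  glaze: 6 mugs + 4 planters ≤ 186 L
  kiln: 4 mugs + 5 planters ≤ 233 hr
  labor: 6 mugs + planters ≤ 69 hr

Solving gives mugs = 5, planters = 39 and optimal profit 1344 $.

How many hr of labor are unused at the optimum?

0

labor used = 6·5 + 1·39 = 69; slack = 69 − 69 = 0.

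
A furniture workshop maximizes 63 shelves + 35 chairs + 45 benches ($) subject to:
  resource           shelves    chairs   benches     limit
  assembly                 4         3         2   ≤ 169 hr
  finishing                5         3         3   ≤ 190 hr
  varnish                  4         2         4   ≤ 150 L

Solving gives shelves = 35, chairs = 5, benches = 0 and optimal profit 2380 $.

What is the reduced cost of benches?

Binding: finishing and varnish. Non-binding: assembly (14 unused).
Since assembly is not tight, its dual is 0.
The binding rows give the dual system: 5·y_finishing + 4·y_varnish = 63 and 3·y_finishing + 2·y_varnish = 35.
Solving: y_finishing = 7, y_varnish = 7.
Reduced cost of benches: c₃ − yᵀa₃ = 45 − (7·3 + 7·4) = 45 − 49 = -4.

-4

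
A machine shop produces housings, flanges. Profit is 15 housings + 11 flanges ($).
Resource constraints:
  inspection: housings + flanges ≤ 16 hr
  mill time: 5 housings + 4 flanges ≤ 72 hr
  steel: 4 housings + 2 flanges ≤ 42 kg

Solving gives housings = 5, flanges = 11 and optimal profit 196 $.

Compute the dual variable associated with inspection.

7

At the optimum: inspection uses 16 of 16 (binding); mill time uses 69 of 72 (slack = 3); steel uses 42 of 42 (binding).
By complementary slackness, y = 0 for the non-binding constraint.
Dual feasibility on the basic columns requires 1·y_inspection + 4·y_steel = 15, 1·y_inspection + 2·y_steel = 11.
This yields shadow prices y_inspection = 7, y_steel = 2.
Shadow price of inspection = 7.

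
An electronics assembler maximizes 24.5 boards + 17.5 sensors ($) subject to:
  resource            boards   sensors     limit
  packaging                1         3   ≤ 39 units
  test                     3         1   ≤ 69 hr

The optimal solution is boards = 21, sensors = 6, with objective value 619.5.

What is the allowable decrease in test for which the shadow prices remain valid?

56

Binding constraints: packaging, test. The basis is B = [[1,3],[3,1]] with det -8.
Per unit decrease in test, x* moves by d = (-0.375, 0.125).
The basis stays optimal until boards reaches 0; allowable decrease = 56 hr.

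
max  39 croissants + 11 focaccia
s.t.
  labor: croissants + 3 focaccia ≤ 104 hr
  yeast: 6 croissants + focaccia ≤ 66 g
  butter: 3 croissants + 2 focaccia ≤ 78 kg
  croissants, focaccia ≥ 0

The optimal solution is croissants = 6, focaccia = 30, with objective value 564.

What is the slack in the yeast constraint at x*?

yeast used = 6·6 + 1·30 = 66; slack = 66 − 66 = 0.

0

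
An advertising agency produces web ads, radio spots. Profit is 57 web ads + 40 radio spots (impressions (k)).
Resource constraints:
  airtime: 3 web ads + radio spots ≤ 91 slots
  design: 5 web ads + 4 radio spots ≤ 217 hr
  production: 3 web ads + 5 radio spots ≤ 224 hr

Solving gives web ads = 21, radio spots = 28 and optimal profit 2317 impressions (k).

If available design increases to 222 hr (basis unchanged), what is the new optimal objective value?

At the optimum: airtime uses 91 of 91 (binding); design uses 217 of 217 (binding); production uses 203 of 224 (slack = 21).
Since production is not tight, its dual is 0.
The binding rows give the dual system: 3·y_airtime + 5·y_design = 57 and 1·y_airtime + 4·y_design = 40.
This yields shadow prices y_airtime = 4, y_design = 9.
Δz = y_design·Δb = 9 × (5) = 45, so new z* = 2317 + 45 = 2362.

2362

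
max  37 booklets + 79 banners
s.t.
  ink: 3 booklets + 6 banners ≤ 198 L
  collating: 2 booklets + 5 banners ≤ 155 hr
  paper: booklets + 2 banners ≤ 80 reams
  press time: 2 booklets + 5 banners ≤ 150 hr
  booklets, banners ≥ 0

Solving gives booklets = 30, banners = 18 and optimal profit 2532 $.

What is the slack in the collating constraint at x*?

collating used = 2·30 + 5·18 = 150; slack = 155 − 150 = 5.

5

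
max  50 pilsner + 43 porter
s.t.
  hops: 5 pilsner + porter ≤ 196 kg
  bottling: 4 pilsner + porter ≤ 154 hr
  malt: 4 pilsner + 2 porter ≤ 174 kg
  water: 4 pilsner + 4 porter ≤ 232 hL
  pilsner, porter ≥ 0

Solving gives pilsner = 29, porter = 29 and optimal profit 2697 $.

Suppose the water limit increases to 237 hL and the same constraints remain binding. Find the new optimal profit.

2742

At the optimum: hops uses 174 of 196 (slack = 22); bottling uses 145 of 154 (slack = 9); malt uses 174 of 174 (binding); water uses 232 of 232 (binding).
Slack constraints have shadow price 0 (complementary slackness).
The binding rows give the dual system: 4·y_malt + 4·y_water = 50 and 2·y_malt + 4·y_water = 43.
This yields shadow prices y_malt = 3.5, y_water = 9.
Δz = y_water·Δb = 9 × (5) = 45, so new z* = 2697 + 45 = 2742.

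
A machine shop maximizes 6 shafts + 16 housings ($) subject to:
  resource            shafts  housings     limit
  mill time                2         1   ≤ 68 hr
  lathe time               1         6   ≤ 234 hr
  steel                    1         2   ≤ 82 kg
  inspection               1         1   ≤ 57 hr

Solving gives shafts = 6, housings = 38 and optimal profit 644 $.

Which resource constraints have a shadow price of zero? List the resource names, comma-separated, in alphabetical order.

mill time: 50/68 (slack 18)
lathe time: 234/234 (binding)
steel: 82/82 (binding)
inspection: 44/57 (slack 13)
By complementary slackness, a constraint with positive slack has shadow price 0 → inspection, mill time.

inspection, mill time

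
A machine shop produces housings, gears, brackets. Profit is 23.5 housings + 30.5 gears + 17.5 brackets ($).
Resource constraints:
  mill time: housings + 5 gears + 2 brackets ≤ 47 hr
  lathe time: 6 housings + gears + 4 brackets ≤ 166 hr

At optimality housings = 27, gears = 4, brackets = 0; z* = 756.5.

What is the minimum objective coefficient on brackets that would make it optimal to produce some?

23

Both mill time and lathe time are binding at x*.
From A_Bᵀ y = c: 1·y_mill time + 6·y_lathe time = 23.5; 5·y_mill time + 1·y_lathe time = 30.5.
→ y_mill time = 5.5 and y_lathe time = 3.
brackets enters the basis when its profit ≥ yᵀa₃ = 5.5·2 + 3·4 = 23.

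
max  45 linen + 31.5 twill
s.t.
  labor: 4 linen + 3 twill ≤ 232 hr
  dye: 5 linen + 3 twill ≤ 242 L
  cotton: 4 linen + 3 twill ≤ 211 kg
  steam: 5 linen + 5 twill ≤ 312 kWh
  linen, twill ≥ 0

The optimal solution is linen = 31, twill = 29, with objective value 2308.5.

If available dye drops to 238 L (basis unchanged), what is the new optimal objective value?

Binding: dye and cotton. Non-binding: labor (21 unused), steam (12 unused).
Slack constraints have shadow price 0 (complementary slackness).
The binding rows give the dual system: 5·y_dye + 4·y_cotton = 45 and 3·y_dye + 3·y_cotton = 31.5.
→ y_dye = 3 and y_cotton = 7.5.
Δz = y_dye·Δb = 3 × (-4) = -12, so new z* = 2308.5 − 12 = 2296.5.

2296.5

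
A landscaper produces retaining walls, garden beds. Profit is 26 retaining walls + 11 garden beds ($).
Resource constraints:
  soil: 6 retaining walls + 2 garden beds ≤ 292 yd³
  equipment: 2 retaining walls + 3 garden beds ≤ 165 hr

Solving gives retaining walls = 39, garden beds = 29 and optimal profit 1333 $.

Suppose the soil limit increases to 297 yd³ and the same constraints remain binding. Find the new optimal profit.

Check each constraint at x*: soil 292/292 (tight); equipment 165/165 (tight).
The binding rows give the dual system: 6·y_soil + 2·y_equipment = 26 and 2·y_soil + 3·y_equipment = 11.
Solving: y_soil = 4, y_equipment = 1.
Δz = y_soil·Δb = 4 × (5) = 20, so new z* = 1333 + 20 = 1353.

1353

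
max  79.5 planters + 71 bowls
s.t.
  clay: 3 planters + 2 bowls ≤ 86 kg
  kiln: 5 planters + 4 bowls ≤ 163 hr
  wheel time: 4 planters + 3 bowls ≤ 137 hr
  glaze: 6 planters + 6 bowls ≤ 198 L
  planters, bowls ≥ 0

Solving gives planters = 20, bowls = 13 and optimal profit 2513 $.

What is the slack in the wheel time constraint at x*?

18

wheel time used = 4·20 + 3·13 = 119; slack = 137 − 119 = 18.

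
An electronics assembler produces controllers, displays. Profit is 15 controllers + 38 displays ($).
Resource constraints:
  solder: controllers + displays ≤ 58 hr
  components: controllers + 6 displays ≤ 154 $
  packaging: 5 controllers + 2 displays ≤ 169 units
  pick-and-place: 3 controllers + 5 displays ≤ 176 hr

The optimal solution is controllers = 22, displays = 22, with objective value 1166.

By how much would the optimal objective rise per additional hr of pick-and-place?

Check each constraint at x*: solder 44/58 (slack 14); components 154/154 (tight); packaging 154/169 (slack 15); pick-and-place 176/176 (tight).
Since solder, packaging are not tight, their duals are 0.
The binding rows give the dual system: 1·y_components + 3·y_pick-and-place = 15 and 6·y_components + 5·y_pick-and-place = 38.
→ y_components = 3 and y_pick-and-place = 4.
Shadow price of pick-and-place = 4.

4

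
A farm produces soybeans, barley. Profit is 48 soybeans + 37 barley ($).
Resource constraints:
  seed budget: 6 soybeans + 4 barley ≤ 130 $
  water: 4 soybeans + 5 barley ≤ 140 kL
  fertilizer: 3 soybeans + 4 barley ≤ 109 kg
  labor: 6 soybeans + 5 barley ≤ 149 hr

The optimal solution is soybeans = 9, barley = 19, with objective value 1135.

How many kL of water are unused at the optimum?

water used = 4·9 + 5·19 = 131; slack = 140 − 131 = 9.

9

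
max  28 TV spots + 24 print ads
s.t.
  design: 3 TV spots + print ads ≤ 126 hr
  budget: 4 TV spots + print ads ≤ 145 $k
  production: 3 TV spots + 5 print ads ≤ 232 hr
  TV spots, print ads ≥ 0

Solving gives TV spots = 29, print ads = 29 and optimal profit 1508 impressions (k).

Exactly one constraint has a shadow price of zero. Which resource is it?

design

design: 116/126 (slack 10)
budget: 145/145 (binding)
production: 232/232 (binding)
By complementary slackness, a constraint with positive slack has shadow price 0 → design.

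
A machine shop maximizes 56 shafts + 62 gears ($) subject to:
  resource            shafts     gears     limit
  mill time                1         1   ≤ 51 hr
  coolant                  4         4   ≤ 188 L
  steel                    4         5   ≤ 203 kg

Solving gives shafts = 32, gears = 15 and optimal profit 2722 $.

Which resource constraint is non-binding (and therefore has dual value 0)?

mill time: 47/51 (slack 4)
coolant: 188/188 (binding)
steel: 203/203 (binding)
By complementary slackness, a constraint with positive slack has shadow price 0 → mill time.

mill time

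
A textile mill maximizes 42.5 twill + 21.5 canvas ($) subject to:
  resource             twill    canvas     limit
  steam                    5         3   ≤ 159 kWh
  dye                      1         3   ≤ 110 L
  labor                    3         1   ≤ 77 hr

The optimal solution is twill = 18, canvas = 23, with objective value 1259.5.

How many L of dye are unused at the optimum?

23

dye used = 1·18 + 3·23 = 87; slack = 110 − 87 = 23.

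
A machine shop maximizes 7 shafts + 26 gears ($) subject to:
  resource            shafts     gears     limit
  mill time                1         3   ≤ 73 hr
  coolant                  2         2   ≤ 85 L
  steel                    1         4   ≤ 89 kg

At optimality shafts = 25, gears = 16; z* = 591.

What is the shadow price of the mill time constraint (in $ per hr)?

2

At the optimum: mill time uses 73 of 73 (binding); coolant uses 82 of 85 (slack = 3); steel uses 89 of 89 (binding).
Since coolant is not tight, its dual is 0.
Dual feasibility on the basic columns requires 1·y_mill time + 1·y_steel = 7, 3·y_mill time + 4·y_steel = 26.
Solving: y_mill time = 2, y_steel = 5.
Shadow price of mill time = 2.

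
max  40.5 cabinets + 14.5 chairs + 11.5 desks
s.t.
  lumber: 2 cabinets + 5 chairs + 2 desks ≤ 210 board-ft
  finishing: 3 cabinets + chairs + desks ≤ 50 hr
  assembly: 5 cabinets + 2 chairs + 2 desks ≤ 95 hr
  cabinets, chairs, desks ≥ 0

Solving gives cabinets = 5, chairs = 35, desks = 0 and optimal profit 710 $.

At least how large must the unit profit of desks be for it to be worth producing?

14.5

Check each constraint at x*: lumber 185/210 (slack 25); finishing 50/50 (tight); assembly 95/95 (tight).
Slack constraints have shadow price 0 (complementary slackness).
The binding rows give the dual system: 3·y_finishing + 5·y_assembly = 40.5 and 1·y_finishing + 2·y_assembly = 14.5.
→ y_finishing = 8.5 and y_assembly = 3.
desks enters the basis when its profit ≥ yᵀa₃ = 8.5·1 + 3·2 = 14.5.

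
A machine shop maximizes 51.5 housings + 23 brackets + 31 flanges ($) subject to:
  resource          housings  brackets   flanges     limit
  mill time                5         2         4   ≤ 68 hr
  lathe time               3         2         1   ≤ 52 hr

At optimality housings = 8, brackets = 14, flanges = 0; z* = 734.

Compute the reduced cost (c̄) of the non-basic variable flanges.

At the optimum: mill time uses 68 of 68 (binding); lathe time uses 52 of 52 (binding).
The binding rows give the dual system: 5·y_mill time + 3·y_lathe time = 51.5 and 2·y_mill time + 2·y_lathe time = 23.
Solving: y_mill time = 8.5, y_lathe time = 3.
Reduced cost of flanges: c₃ − yᵀa₃ = 31 − (8.5·4 + 3·1) = 31 − 37 = -6.

-6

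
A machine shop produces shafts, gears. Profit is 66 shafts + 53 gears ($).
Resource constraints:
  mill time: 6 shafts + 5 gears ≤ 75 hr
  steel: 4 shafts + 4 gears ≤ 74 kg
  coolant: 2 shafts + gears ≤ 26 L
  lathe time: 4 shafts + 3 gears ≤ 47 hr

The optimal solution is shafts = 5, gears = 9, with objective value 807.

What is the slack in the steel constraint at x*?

18

steel used = 4·5 + 4·9 = 56; slack = 74 − 56 = 18.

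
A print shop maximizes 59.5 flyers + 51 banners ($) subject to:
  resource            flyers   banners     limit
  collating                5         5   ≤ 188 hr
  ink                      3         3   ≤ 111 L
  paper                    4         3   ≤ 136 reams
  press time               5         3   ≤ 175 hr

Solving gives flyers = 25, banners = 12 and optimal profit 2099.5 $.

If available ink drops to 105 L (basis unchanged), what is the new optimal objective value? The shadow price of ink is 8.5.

2048.5

Δb = -6, so new z* = 2099.5 + (8.5)·(-6) = 2099.5 − 51 = 2048.5.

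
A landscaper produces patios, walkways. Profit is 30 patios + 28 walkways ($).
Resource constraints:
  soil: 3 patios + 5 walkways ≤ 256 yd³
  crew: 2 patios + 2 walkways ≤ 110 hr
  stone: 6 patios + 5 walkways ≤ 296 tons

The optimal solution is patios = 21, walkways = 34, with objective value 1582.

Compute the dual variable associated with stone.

Binding: crew and stone. Non-binding: soil (23 unused).
Since soil is not tight, its dual is 0.
The binding rows give the dual system: 2·y_crew + 6·y_stone = 30 and 2·y_crew + 5·y_stone = 28.
Solving: y_crew = 9, y_stone = 2.
Shadow price of stone = 2.

2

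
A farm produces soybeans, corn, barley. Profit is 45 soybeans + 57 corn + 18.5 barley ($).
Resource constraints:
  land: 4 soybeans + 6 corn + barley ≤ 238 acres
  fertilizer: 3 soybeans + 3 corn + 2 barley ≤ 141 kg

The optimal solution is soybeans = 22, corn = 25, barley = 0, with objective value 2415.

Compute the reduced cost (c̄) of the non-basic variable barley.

Both land and fertilizer are binding at x*.
From A_Bᵀ y = c: 4·y_land + 3·y_fertilizer = 45; 6·y_land + 3·y_fertilizer = 57.
Solving: y_land = 6, y_fertilizer = 7.
Reduced cost of barley: c₃ − yᵀa₃ = 18.5 − (6·1 + 7·2) = 18.5 − 20 = -1.5.

-1.5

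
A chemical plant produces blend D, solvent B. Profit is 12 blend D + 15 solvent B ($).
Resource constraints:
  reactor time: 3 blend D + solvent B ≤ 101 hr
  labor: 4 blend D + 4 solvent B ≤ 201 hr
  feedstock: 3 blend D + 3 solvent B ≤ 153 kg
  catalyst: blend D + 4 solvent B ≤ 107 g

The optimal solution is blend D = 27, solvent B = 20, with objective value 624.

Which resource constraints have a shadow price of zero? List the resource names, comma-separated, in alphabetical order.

feedstock, labor

reactor time: 101/101 (binding)
labor: 188/201 (slack 13)
feedstock: 141/153 (slack 12)
catalyst: 107/107 (binding)
By complementary slackness, a constraint with positive slack has shadow price 0 → feedstock, labor.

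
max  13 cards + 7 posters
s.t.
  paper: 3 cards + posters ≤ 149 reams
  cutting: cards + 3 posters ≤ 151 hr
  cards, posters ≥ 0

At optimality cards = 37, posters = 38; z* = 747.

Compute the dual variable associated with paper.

4

At the optimum: paper uses 149 of 149 (binding); cutting uses 151 of 151 (binding).
The binding rows give the dual system: 3·y_paper + 1·y_cutting = 13 and 1·y_paper + 3·y_cutting = 7.
Solving: y_paper = 4, y_cutting = 1.
Shadow price of paper = 4.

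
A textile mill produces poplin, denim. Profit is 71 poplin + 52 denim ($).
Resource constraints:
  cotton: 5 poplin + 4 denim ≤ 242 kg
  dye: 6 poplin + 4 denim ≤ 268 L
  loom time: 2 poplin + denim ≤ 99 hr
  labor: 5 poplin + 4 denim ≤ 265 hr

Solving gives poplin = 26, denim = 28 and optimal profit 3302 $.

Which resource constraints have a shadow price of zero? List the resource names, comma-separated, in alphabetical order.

cotton: 242/242 (binding)
dye: 268/268 (binding)
loom time: 80/99 (slack 19)
labor: 242/265 (slack 23)
By complementary slackness, a constraint with positive slack has shadow price 0 → labor, loom time.

labor, loom time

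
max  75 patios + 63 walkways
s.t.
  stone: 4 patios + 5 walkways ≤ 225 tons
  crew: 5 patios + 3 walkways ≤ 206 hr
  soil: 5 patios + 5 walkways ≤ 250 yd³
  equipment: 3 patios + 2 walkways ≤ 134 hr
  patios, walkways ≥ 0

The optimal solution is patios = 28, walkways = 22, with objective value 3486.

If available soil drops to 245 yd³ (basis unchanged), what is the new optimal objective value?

At the optimum: stone uses 222 of 225 (slack = 3); crew uses 206 of 206 (binding); soil uses 250 of 250 (binding); equipment uses 128 of 134 (slack = 6).
By complementary slackness, y = 0 for the non-binding constraints.
From A_Bᵀ y = c: 5·y_crew + 5·y_soil = 75; 3·y_crew + 5·y_soil = 63.
→ y_crew = 6 and y_soil = 9.
Δz = y_soil·Δb = 9 × (-5) = -45, so new z* = 3486 − 45 = 3441.

3441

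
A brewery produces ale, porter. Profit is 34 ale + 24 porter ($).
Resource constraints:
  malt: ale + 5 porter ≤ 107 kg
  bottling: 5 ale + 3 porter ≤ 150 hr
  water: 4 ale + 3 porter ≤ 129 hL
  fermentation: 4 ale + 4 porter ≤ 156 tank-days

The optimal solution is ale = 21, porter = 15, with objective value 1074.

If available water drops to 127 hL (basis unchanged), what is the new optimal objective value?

1062

Check each constraint at x*: malt 96/107 (slack 11); bottling 150/150 (tight); water 129/129 (tight); fermentation 144/156 (slack 12).
By complementary slackness, y = 0 for the non-binding constraints.
Dual feasibility on the basic columns requires 5·y_bottling + 4·y_water = 34, 3·y_bottling + 3·y_water = 24.
This yields shadow prices y_bottling = 2, y_water = 6.
Δz = y_water·Δb = 6 × (-2) = -12, so new z* = 1074 − 12 = 1062.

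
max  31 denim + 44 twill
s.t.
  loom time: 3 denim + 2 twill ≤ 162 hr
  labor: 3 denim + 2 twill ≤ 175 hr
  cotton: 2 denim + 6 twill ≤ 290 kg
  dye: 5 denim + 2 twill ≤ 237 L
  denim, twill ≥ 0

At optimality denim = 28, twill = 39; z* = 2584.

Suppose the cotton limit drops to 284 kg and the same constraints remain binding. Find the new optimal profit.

2554

At the optimum: loom time uses 162 of 162 (binding); labor uses 162 of 175 (slack = 13); cotton uses 290 of 290 (binding); dye uses 218 of 237 (slack = 19).
Slack constraints have shadow price 0 (complementary slackness).
Dual feasibility on the basic columns requires 3·y_loom time + 2·y_cotton = 31, 2·y_loom time + 6·y_cotton = 44.
Solving: y_loom time = 7, y_cotton = 5.
Δz = y_cotton·Δb = 5 × (-6) = -30, so new z* = 2584 − 30 = 2554.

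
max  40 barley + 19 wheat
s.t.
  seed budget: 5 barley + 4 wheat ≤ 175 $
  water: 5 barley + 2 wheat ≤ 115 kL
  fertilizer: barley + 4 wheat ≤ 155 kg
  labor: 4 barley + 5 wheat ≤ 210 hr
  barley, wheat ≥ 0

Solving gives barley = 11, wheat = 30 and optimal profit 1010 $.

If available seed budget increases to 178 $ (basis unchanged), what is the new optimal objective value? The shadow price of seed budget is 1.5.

1014.5

Δb = 3, so new z* = 1010 + (1.5)·(3) = 1010 + 4.5 = 1014.5.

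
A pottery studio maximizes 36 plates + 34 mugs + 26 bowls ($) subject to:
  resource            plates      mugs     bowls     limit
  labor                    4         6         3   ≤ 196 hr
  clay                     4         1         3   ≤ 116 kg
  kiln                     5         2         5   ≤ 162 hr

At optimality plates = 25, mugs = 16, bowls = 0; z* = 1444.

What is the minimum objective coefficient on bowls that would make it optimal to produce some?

Binding: labor and clay. Non-binding: kiln (5 unused).
Slack constraints have shadow price 0 (complementary slackness).
From A_Bᵀ y = c: 4·y_labor + 4·y_clay = 36; 6·y_labor + 1·y_clay = 34.
Solving: y_labor = 5, y_clay = 4.
bowls enters the basis when its profit ≥ yᵀa₃ = 5·3 + 4·3 = 27.

27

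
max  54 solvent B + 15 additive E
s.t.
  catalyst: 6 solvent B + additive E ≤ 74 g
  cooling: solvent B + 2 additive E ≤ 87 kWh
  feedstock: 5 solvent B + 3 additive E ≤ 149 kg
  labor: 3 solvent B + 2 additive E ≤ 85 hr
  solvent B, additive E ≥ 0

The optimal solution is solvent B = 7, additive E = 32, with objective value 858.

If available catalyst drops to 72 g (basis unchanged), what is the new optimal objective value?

844

Binding: catalyst and labor. Non-binding: cooling (16 unused), feedstock (18 unused).
Slack constraints have shadow price 0 (complementary slackness).
From A_Bᵀ y = c: 6·y_catalyst + 3·y_labor = 54; 1·y_catalyst + 2·y_labor = 15.
→ y_catalyst = 7 and y_labor = 4.
Δz = y_catalyst·Δb = 7 × (-2) = -14, so new z* = 858 − 14 = 844.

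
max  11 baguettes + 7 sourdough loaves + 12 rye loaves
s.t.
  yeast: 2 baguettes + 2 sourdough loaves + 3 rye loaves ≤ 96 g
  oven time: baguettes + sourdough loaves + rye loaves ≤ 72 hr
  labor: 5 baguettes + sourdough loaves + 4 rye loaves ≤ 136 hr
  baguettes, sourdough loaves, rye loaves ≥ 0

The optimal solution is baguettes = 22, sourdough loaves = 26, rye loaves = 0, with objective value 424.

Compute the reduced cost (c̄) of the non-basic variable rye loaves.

-1

Check each constraint at x*: yeast 96/96 (tight); oven time 48/72 (slack 24); labor 136/136 (tight).
Since oven time is not tight, its dual is 0.
The binding rows give the dual system: 2·y_yeast + 5·y_labor = 11 and 2·y_yeast + 1·y_labor = 7.
Solving: y_yeast = 3, y_labor = 1.
Reduced cost of rye loaves: c₃ − yᵀa₃ = 12 − (3·3 + 1·4) = 12 − 13 = -1.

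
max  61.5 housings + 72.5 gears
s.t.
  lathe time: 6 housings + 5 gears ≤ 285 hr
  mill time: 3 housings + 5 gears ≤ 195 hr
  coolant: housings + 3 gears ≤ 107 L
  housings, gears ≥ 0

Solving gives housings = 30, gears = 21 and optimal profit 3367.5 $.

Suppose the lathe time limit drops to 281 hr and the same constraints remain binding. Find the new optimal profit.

3343.5

Binding: lathe time and mill time. Non-binding: coolant (14 unused).
Since coolant is not tight, its dual is 0.
The binding rows give the dual system: 6·y_lathe time + 3·y_mill time = 61.5 and 5·y_lathe time + 5·y_mill time = 72.5.
→ y_lathe time = 6 and y_mill time = 8.5.
Δz = y_lathe time·Δb = 6 × (-4) = -24, so new z* = 3367.5 − 24 = 3343.5.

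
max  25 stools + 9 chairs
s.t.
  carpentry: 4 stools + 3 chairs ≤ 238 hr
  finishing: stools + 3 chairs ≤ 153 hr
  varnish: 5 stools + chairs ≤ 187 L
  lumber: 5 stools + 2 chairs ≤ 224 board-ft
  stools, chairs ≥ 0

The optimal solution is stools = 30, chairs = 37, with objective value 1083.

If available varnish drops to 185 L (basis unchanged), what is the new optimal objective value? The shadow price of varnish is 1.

1081

Δb = -2, so new z* = 1083 + (1)·(-2) = 1083 − 2 = 1081.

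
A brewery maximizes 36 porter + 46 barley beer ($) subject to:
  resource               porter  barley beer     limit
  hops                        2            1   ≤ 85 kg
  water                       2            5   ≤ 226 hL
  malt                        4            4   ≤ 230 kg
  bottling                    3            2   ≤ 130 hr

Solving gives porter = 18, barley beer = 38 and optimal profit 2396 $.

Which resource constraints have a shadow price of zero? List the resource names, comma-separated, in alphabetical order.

hops: 74/85 (slack 11)
water: 226/226 (binding)
malt: 224/230 (slack 6)
bottling: 130/130 (binding)
By complementary slackness, a constraint with positive slack has shadow price 0 → hops, malt.

hops, malt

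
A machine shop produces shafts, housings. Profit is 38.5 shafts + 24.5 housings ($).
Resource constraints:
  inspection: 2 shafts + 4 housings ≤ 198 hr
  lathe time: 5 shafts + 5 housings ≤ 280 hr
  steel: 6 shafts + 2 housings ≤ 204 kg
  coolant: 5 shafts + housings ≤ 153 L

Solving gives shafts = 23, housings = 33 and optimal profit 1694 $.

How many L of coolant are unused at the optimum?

5

coolant used = 5·23 + 1·33 = 148; slack = 153 − 148 = 5.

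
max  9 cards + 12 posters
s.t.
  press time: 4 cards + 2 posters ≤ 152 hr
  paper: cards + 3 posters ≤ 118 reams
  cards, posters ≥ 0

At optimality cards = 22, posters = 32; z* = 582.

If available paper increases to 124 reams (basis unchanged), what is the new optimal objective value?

600

At the optimum: press time uses 152 of 152 (binding); paper uses 118 of 118 (binding).
Dual feasibility on the basic columns requires 4·y_press time + 1·y_paper = 9, 2·y_press time + 3·y_paper = 12.
This yields shadow prices y_press time = 1.5, y_paper = 3.
Δz = y_paper·Δb = 3 × (6) = 18, so new z* = 582 + 18 = 600.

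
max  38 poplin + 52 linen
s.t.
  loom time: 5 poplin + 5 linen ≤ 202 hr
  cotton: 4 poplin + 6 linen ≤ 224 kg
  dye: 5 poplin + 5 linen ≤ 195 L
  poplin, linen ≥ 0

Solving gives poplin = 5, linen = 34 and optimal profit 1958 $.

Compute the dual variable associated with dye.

Check each constraint at x*: loom time 195/202 (slack 7); cotton 224/224 (tight); dye 195/195 (tight).
Since loom time is not tight, its dual is 0.
From A_Bᵀ y = c: 4·y_cotton + 5·y_dye = 38; 6·y_cotton + 5·y_dye = 52.
This yields shadow prices y_cotton = 7, y_dye = 2.
Shadow price of dye = 2.

2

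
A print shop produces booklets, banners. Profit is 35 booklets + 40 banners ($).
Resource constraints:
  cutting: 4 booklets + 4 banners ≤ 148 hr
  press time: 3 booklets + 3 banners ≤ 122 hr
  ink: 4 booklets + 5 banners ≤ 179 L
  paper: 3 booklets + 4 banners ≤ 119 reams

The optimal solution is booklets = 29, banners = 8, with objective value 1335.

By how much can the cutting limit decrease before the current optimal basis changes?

29

Binding constraints: cutting, paper. The basis is B = [[4,4],[3,4]] with det 4.
Per unit decrease in cutting, x* moves by d = (-1, 0.75).
The basis stays optimal until booklets reaches 0; allowable decrease = 29 hr.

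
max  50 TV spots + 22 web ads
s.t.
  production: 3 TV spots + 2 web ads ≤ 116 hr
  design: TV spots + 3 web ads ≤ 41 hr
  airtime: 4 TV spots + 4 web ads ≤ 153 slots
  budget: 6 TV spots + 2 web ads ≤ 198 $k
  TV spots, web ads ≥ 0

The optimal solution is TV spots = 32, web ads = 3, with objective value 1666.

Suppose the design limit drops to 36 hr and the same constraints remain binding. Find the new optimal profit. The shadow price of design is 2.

Δb = -5, so new z* = 1666 + (2)·(-5) = 1666 − 10 = 1656.

1656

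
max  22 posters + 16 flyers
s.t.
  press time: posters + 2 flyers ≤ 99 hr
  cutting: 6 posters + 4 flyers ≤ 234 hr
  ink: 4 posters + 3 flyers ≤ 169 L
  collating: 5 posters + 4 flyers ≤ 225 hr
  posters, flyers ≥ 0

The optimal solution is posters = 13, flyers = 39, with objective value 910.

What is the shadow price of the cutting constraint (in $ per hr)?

At the optimum: press time uses 91 of 99 (slack = 8); cutting uses 234 of 234 (binding); ink uses 169 of 169 (binding); collating uses 221 of 225 (slack = 4).
Slack constraints have shadow price 0 (complementary slackness).
Dual feasibility on the basic columns requires 6·y_cutting + 4·y_ink = 22, 4·y_cutting + 3·y_ink = 16.
This yields shadow prices y_cutting = 1, y_ink = 4.
Shadow price of cutting = 1.

1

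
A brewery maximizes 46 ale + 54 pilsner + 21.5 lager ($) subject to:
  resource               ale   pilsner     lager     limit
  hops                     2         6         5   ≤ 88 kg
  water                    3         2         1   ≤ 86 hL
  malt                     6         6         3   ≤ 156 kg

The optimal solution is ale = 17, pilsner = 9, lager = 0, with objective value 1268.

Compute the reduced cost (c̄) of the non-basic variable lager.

-9.5

At the optimum: hops uses 88 of 88 (binding); water uses 69 of 86 (slack = 17); malt uses 156 of 156 (binding).
Since water is not tight, its dual is 0.
The binding rows give the dual system: 2·y_hops + 6·y_malt = 46 and 6·y_hops + 6·y_malt = 54.
This yields shadow prices y_hops = 2, y_malt = 7.
Reduced cost of lager: c₃ − yᵀa₃ = 21.5 − (2·5 + 7·3) = 21.5 − 31 = -9.5.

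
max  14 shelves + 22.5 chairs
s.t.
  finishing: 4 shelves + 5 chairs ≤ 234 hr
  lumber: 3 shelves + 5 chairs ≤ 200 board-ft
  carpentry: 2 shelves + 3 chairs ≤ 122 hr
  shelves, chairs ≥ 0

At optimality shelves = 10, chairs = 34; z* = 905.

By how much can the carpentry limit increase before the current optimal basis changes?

4.8

Binding constraints: lumber, carpentry. The basis is B = [[3,5],[2,3]] with det -1.
Per unit increase in carpentry, x* moves by d = (5, -3).
The basis stays optimal until finishing becomes binding; allowable increase = 4.8 hr.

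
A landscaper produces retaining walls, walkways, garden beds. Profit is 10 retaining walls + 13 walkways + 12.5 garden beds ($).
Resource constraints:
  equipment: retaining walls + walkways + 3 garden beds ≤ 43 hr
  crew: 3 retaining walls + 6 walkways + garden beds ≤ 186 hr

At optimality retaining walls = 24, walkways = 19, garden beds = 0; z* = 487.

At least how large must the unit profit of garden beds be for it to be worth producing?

Check each constraint at x*: equipment 43/43 (tight); crew 186/186 (tight).
The binding rows give the dual system: 1·y_equipment + 3·y_crew = 10 and 1·y_equipment + 6·y_crew = 13.
Solving: y_equipment = 7, y_crew = 1.
garden beds enters the basis when its profit ≥ yᵀa₃ = 7·3 + 1·1 = 22.

22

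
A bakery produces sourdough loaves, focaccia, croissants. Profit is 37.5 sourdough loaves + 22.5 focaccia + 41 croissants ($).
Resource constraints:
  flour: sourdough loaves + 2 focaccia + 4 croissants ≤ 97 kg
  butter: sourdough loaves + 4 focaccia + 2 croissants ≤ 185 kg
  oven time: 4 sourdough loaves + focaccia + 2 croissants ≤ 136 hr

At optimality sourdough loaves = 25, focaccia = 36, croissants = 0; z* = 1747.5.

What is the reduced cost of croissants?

-4

At the optimum: flour uses 97 of 97 (binding); butter uses 169 of 185 (slack = 16); oven time uses 136 of 136 (binding).
Since butter is not tight, its dual is 0.
Dual feasibility on the basic columns requires 1·y_flour + 4·y_oven time = 37.5, 2·y_flour + 1·y_oven time = 22.5.
This yields shadow prices y_flour = 7.5, y_oven time = 7.5.
Reduced cost of croissants: c₃ − yᵀa₃ = 41 − (7.5·4 + 7.5·2) = 41 − 45 = -4.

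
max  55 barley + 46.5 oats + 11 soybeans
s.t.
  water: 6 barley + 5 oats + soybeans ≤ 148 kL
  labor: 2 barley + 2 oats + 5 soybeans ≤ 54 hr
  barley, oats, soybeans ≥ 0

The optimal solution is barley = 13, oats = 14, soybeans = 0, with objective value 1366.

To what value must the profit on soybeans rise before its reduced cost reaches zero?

At the optimum: water uses 148 of 148 (binding); labor uses 54 of 54 (binding).
From A_Bᵀ y = c: 6·y_water + 2·y_labor = 55; 5·y_water + 2·y_labor = 46.5.
→ y_water = 8.5 and y_labor = 2.
soybeans enters the basis when its profit ≥ yᵀa₃ = 8.5·1 + 2·5 = 18.5.

18.5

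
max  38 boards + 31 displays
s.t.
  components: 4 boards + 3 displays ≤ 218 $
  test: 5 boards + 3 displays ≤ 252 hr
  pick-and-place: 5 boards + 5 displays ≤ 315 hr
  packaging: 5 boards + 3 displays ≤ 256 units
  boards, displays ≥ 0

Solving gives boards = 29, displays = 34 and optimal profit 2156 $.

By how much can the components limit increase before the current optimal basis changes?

Binding constraints: components, pick-and-place. The basis is B = [[4,3],[5,5]] with det 5.
Per unit increase in components, x* moves by d = (1, -1).
The basis stays optimal until test becomes binding; allowable increase = 2.5 $.

2.5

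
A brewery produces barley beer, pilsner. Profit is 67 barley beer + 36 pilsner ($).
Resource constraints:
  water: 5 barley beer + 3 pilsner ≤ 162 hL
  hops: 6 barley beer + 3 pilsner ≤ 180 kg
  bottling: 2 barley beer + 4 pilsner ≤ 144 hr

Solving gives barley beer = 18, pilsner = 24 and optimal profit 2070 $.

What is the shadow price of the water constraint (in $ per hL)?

5

Check each constraint at x*: water 162/162 (tight); hops 180/180 (tight); bottling 132/144 (slack 12).
By complementary slackness, y = 0 for the non-binding constraint.
Dual feasibility on the basic columns requires 5·y_water + 6·y_hops = 67, 3·y_water + 3·y_hops = 36.
This yields shadow prices y_water = 5, y_hops = 7.
Shadow price of water = 5.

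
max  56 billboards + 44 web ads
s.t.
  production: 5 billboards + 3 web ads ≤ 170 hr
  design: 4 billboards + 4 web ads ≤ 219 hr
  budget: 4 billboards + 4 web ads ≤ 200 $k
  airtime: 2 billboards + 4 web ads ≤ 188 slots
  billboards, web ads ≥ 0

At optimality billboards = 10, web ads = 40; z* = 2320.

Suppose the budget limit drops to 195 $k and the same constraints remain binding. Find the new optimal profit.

Check each constraint at x*: production 170/170 (tight); design 200/219 (slack 19); budget 200/200 (tight); airtime 180/188 (slack 8).
By complementary slackness, y = 0 for the non-binding constraints.
Dual feasibility on the basic columns requires 5·y_production + 4·y_budget = 56, 3·y_production + 4·y_budget = 44.
→ y_production = 6 and y_budget = 6.5.
Δz = y_budget·Δb = 6.5 × (-5) = -32.5, so new z* = 2320 − 32.5 = 2287.5.

2287.5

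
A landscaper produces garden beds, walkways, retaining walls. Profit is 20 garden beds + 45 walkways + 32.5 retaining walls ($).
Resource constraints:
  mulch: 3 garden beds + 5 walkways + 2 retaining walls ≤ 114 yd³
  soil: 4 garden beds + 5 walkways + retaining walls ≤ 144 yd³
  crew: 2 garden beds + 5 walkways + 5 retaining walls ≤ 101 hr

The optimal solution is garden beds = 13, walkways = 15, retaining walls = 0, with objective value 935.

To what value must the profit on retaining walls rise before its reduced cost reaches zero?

Check each constraint at x*: mulch 114/114 (tight); soil 127/144 (slack 17); crew 101/101 (tight).
Since soil is not tight, its dual is 0.
The binding rows give the dual system: 3·y_mulch + 2·y_crew = 20 and 5·y_mulch + 5·y_crew = 45.
This yields shadow prices y_mulch = 2, y_crew = 7.
retaining walls enters the basis when its profit ≥ yᵀa₃ = 2·2 + 7·5 = 39.

39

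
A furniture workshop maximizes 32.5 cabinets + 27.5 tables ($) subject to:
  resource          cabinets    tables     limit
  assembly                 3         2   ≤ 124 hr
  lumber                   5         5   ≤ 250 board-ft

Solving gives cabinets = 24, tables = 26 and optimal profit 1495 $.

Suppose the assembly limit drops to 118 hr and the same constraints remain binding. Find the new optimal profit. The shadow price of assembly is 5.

1465

Δb = -6, so new z* = 1495 + (5)·(-6) = 1495 − 30 = 1465.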